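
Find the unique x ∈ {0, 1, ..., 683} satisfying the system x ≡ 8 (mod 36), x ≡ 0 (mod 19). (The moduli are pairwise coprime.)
x ≡ 152 (mod 684); the representative in [0, 684) is 152

The moduli 36, 19 are pairwise coprime, so by the CRT there is a unique solution mod 36·19 = 684.
Solve by successive substitution. Start with x ≡ 8 (mod 36).
  Combine with x ≡ 0 (mod 19): write x = 8 + 36·t and require 8 + 36·t ≡ 0 (mod 19), i.e. 36·t ≡ 0 − 8 ≡ 11 (mod 19). Since 36^(−1) ≡ 9 (mod 19) (36 ≡ 17 (mod 19)), t ≡ 9·11 ≡ 4 (mod 19). So x ≡ 8 + 36·4 = 152 (mod 684).
Unique solution in [0, 684): x = 152.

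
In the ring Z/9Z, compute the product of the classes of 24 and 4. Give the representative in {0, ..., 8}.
6

Reduce the factors first: 24 ≡ 6 (mod 9), so 24 · 4 ≡ 6 · 4 (mod 9). 6 · 4 = 24. Dividing by 9: 24 = 2·9 + 6. So (24 · 4) mod 9 = 6.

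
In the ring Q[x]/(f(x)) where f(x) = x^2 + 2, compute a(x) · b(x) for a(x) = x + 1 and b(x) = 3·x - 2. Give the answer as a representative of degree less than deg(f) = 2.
First multiply in Q[x] without reducing: a · b = 3·x^2 + x - 2. Now divide by f(x) = x^2 + 2, eliminating the leading term at each step:
  leading term 3·x^2: subtract (3)·f(x) = 3·x^2 + 6, leaving x - 8
The degree is now < 2, so this is the remainder. Hence a · b ≡ x - 8 in Q[x]/(f).

Final answer: a · b ≡ x - 8 (mod f(x))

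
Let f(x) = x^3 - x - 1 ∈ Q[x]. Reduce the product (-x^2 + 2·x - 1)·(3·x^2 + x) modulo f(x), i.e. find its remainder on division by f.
a · b ≡ -4·x^2 + x + 5 (mod f(x))

First multiply in Q[x] without reducing: a · b = -3·x^4 + 5·x^3 - x^2 - x. Now divide by f(x) = x^3 - x - 1, eliminating the leading term at each step:
  leading term -3·x^4: subtract (-3·x)·f(x) = -3·x^4 + 3·x^2 + 3·x, leaving 5·x^3 - 4·x^2 - 4·x
  leading term 5·x^3: subtract (5)·f(x) = 5·x^3 - 5·x - 5, leaving -4·x^2 + x + 5
The degree is now < 3, so this is the remainder. Hence a · b ≡ -4·x^2 + x + 5 in Q[x]/(f).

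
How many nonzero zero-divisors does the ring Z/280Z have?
In Z/280Z each nonzero element is either a unit (gcd with 280 is 1) or a zero-divisor (gcd > 1). The number of units is φ(280): factorise 280 = 2^3 · 5 · 7, so φ(280) = (2^3 − 2^2) · (5 − 1) · (7 − 1) = 4 · 4 · 6 = 96. The nonzero elements number 280 − 1 = 279. Hence the nonzero zero-divisors number 279 − 96 = 183.

Final answer: Z/280Z has 183 nonzero zero-divisors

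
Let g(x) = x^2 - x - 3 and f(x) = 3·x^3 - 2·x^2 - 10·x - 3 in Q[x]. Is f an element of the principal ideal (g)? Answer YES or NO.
In Q[x] the ideal (g) consists of all multiples of g, so f ∈ (g) iff g | f, i.e. iff the remainder of f on division by g is 0. Divide f by g (g is monic, so eliminate the leading term of the running remainder at each step):
  leading term 3·x^3: subtract (3·x)·g(x) = 3·x^3 - 3·x^2 - 9·x, leaving x^2 - x - 3
  leading term x^2: subtract (1)·g(x) = x^2 - x - 3, leaving 0
The remainder is 0, so f(x) = g(x) · h(x) with h(x) = 3·x + 1. Hence g | f, i.e. f ∈ (g).

Final answer: YES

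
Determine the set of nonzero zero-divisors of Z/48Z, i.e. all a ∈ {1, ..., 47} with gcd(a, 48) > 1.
An element a ∈ Z/48Z (with a ≠ 0) is a zero-divisor iff gcd(a, 48) > 1 (because a is a unit precisely when gcd(a, n) = 1, and in Z/nZ every nonzero, non-unit element is a zero-divisor). Scan a = 1, ..., 47 and keep those with gcd(a, 48) > 1:
  gcd(2, 48) = 2, gcd(3, 48) = 3, gcd(4, 48) = 4, gcd(6, 48) = 6, gcd(8, 48) = 8, gcd(9, 48) = 3, gcd(10, 48) = 2, gcd(12, 48) = 12, gcd(14, 48) = 2, gcd(15, 48) = 3, gcd(16, 48) = 16, gcd(18, 48) = 6, gcd(20, 48) = 4, gcd(21, 48) = 3, gcd(22, 48) = 2, gcd(24, 48) = 24, gcd(26, 48) = 2, gcd(27, 48) = 3, gcd(28, 48) = 4, gcd(30, 48) = 6, gcd(32, 48) = 16, gcd(33, 48) = 3, gcd(34, 48) = 2, gcd(36, 48) = 12, gcd(38, 48) = 2, gcd(39, 48) = 3, gcd(40, 48) = 8, gcd(42, 48) = 6, gcd(44, 48) = 4, gcd(45, 48) = 3, gcd(46, 48) = 2.
All other a ∈ {1, ..., 47} have gcd(a, 48) = 1 and are units. So the nonzero zero-divisors are exactly the 31 values of a appearing in this scan.

Final answer: nonzero zero-divisors of Z/48Z = {2, 3, 4, 6, 8, 9, 10, 12, 14, 15, 16, 18, 20, 21, 22, 24, 26, 27, 28, 30, 32, 33, 34, 36, 38, 39, 40, 42, 44, 45, 46}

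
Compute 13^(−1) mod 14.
Apply the extended Euclidean algorithm to (14, 13), tracking rows (r, s, t) with s·14 + t·13 = r. Each division r_prev = q·r_cur + r_new produces the new row as (previous row) − q·(current row):
  row A: (14, 1, 0)   [1·14 + 0·13 = 14]
  row B: (13, 0, 1)   [0·14 + 1·13 = 13]
  14 = 1·13 + 1   → row C = row A − 1·row B = (1, 1, −1)   [check: 1·14 − 1·13 = 1]
  13 = 13·1 + 0   → remainder 0, stop. gcd = 1 (last nonzero row C).
The gcd is 1, so 13 is invertible mod 14. The last nonzero row gives 1·14 − 1·13 = 1, so t = −1. So 13^(−1) ≡ −1 ≡ 13 (mod 14). Verify: 13 · 13 = 169 ≡ 1 (mod 14). ✓

Final answer: 13^(−1) ≡ 13 (mod 14)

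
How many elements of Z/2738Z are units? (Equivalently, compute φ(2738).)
An element a ∈ Z/2738Z is a unit iff gcd(a, 2738) = 1, so the number of units is φ(2738). φ is multiplicative, with φ(p^e) = p^e − p^(e−1). Factorise 2738 = 2 · 37^2. Then
  φ(2738) = (2 − 1) · (37^2 − 37^1) = 1 · 1332 = 1332.

Final answer: Z/2738Z has φ(2738) = 1332 units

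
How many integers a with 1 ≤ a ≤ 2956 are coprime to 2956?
The number of a ∈ {1, ..., 2956} with gcd(a, 2956) = 1 is by definition Euler's totient φ(2956). φ is multiplicative, with φ(p^e) = p^e − p^(e−1). Factorise 2956 = 2^2 · 739. Then
  φ(2956) = (2^2 − 2^1) · (739 − 1) = 2 · 738 = 1476.
So there are 1476 such integers.

Final answer: 1476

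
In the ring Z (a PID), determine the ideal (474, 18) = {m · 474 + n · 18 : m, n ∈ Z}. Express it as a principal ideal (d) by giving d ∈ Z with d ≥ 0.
(474, 18) = (6); d = 6

In the PID Z, (a, b) is generated by gcd(a, b). Compute gcd(474, 18) with the extended Euclidean algorithm, tracking rows (r, s, t) with s·474 + t·18 = r:
  row A: (474, 1, 0)   [1·474 + 0·18 = 474]
  row B: (18, 0, 1)   [0·474 + 1·18 = 18]
  474 = 26·18 + 6   → row C = row A − 26·row B = (6, 1, −26)   [check: 1·474 − 26·18 = 6]
  18 = 3·6 + 0   → remainder 0, stop. gcd = 6 (last nonzero row C).
So gcd(474, 18) = 6, with Bézout identity 1·474 − 26·18 = 6. Containment (⊇): the Bézout identity exhibits 6 as an element of (474, 18), giving (6) ⊆ (474, 18). Containment (⊆): since 6 | 474 and 6 | 18 (474 = 6·79, 18 = 6·3), every Z-linear combination of 474 and 18 is divisible by 6, so (474, 18) ⊆ (6). Therefore (474, 18) = (6), d = 6.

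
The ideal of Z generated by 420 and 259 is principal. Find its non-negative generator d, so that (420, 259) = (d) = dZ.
In the PID Z, (a, b) is generated by gcd(a, b). Compute gcd(420, 259) with the extended Euclidean algorithm, tracking rows (r, s, t) with s·420 + t·259 = r:
  row A: (420, 1, 0)   [1·420 + 0·259 = 420]
  row B: (259, 0, 1)   [0·420 + 1·259 = 259]
  420 = 1·259 + 161   → row C = row A − 1·row B = (161, 1, −1)   [check: 1·420 − 1·259 = 161]
  259 = 1·161 + 98   → row D = row B − 1·row C = (98, −1, 2)   [check: −1·420 + 2·259 = 98]
  161 = 1·98 + 63   → row E = row C − 1·row D = (63, 2, −3)   [check: 2·420 − 3·259 = 63]
  98 = 1·63 + 35   → row F = row D − 1·row E = (35, −3, 5)   [check: −3·420 + 5·259 = 35]
  63 = 1·35 + 28   → row G = row E − 1·row F = (28, 5, −8)   [check: 5·420 − 8·259 = 28]
  35 = 1·28 + 7   → row H = row F − 1·row G = (7, −8, 13)   [check: −8·420 + 13·259 = 7]
  28 = 4·7 + 0   → remainder 0, stop. gcd = 7 (last nonzero row H).
So gcd(420, 259) = 7, with Bézout identity −8·420 + 13·259 = 7. Containment (⊇): the Bézout identity exhibits 7 as an element of (420, 259), giving (7) ⊆ (420, 259). Containment (⊆): since 7 | 420 and 7 | 259 (420 = 7·60, 259 = 7·37), every Z-linear combination of 420 and 259 is divisible by 7, so (420, 259) ⊆ (7). Therefore (420, 259) = (7), d = 7.

Final answer: (420, 259) = (7); d = 7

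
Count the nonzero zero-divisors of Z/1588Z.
Z/1588Z has 795 nonzero zero-divisors

In Z/1588Z each nonzero element is either a unit (gcd with 1588 is 1) or a zero-divisor (gcd > 1). The number of units is φ(1588): factorise 1588 = 2^2 · 397, so φ(1588) = (2^2 − 2^1) · (397 − 1) = 2 · 396 = 792. The nonzero elements number 1588 − 1 = 1587. Hence the nonzero zero-divisors number 1587 − 792 = 795.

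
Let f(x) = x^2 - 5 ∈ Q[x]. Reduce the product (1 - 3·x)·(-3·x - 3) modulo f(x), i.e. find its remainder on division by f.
First multiply in Q[x] without reducing: a · b = 9·x^2 + 6·x - 3. Now divide by f(x) = x^2 - 5, eliminating the leading term at each step:
  leading term 9·x^2: subtract (9)·f(x) = 9·x^2 - 45, leaving 6·x + 42
The degree is now < 2, so this is the remainder. Hence a · b ≡ 6·x + 42 in Q[x]/(f).

Final answer: a · b ≡ 6·x + 42 (mod f(x))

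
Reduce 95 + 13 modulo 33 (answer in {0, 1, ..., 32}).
Reduce the summands first: 95 ≡ 29 (mod 33), so 95 + 13 ≡ 29 + 13 (mod 33). 29 + 13 = 42; 42 = 1·33 + 9, so (95 + 13) mod 33 = 9.

Final answer: 9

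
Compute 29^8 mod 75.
Use repeated squaring. Binary(8) = 1000. Walk through the bits of the exponent 8 left-to-right: at each bit after the leading one, square the running value, then multiply by 29 if the bit is 1 (always reducing mod 75):
  bit 1 = 1 (leading): start with 29.
  bit 2 = 0: square 29^2 = 841 ≡ 16 (mod 75).
  bit 3 = 0: square 16^2 = 256 ≡ 31 (mod 75).
  bit 4 = 0: square 31^2 = 961 ≡ 61 (mod 75).
Final value: 29^8 ≡ 61 (mod 75).

Final answer: 61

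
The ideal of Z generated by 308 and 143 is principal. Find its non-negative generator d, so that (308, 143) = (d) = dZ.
In the PID Z, (a, b) is generated by gcd(a, b). Compute gcd(308, 143) with the extended Euclidean algorithm, tracking rows (r, s, t) with s·308 + t·143 = r:
  row A: (308, 1, 0)   [1·308 + 0·143 = 308]
  row B: (143, 0, 1)   [0·308 + 1·143 = 143]
  308 = 2·143 + 22   → row C = row A − 2·row B = (22, 1, −2)   [check: 1·308 − 2·143 = 22]
  143 = 6·22 + 11   → row D = row B − 6·row C = (11, −6, 13)   [check: −6·308 + 13·143 = 11]
  22 = 2·11 + 0   → remainder 0, stop. gcd = 11 (last nonzero row D).
So gcd(308, 143) = 11, with Bézout identity −6·308 + 13·143 = 11. Containment (⊇): the Bézout identity exhibits 11 as an element of (308, 143), giving (11) ⊆ (308, 143). Containment (⊆): since 11 | 308 and 11 | 143 (308 = 11·28, 143 = 11·13), every Z-linear combination of 308 and 143 is divisible by 11, so (308, 143) ⊆ (11). Therefore (308, 143) = (11), d = 11.

Final answer: (308, 143) = (11); d = 11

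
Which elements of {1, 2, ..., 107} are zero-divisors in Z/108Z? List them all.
nonzero zero-divisors of Z/108Z = {2, 3, 4, 6, 8, 9, 10, 12, 14, 15, 16, 18, 20, 21, 22, 24, 26, 27, 28, 30, 32, 33, 34, 36, 38, 39, 40, 42, 44, 45, 46, 48, 50, 51, 52, 54, 56, 57, 58, 60, 62, 63, 64, 66, 68, 69, 70, 72, 74, 75, 76, 78, 80, 81, 82, 84, 86, 87, 88, 90, 92, 93, 94, 96, 98, 99, 100, 102, 104, 105, 106}

An element a ∈ Z/108Z (with a ≠ 0) is a zero-divisor iff gcd(a, 108) > 1 (because a is a unit precisely when gcd(a, n) = 1, and in Z/nZ every nonzero, non-unit element is a zero-divisor). Scan a = 1, ..., 107 and keep those with gcd(a, 108) > 1:
  gcd(2, 108) = 2, gcd(3, 108) = 3, gcd(4, 108) = 4, gcd(6, 108) = 6, gcd(8, 108) = 4, gcd(9, 108) = 9, gcd(10, 108) = 2, gcd(12, 108) = 12, gcd(14, 108) = 2, gcd(15, 108) = 3, gcd(16, 108) = 4, gcd(18, 108) = 18, gcd(20, 108) = 4, gcd(21, 108) = 3, gcd(22, 108) = 2, gcd(24, 108) = 12, gcd(26, 108) = 2, gcd(27, 108) = 27, gcd(28, 108) = 4, gcd(30, 108) = 6, gcd(32, 108) = 4, gcd(33, 108) = 3, gcd(34, 108) = 2, gcd(36, 108) = 36, gcd(38, 108) = 2, gcd(39, 108) = 3, gcd(40, 108) = 4, gcd(42, 108) = 6, gcd(44, 108) = 4, gcd(45, 108) = 9, gcd(46, 108) = 2, gcd(48, 108) = 12, gcd(50, 108) = 2, gcd(51, 108) = 3, gcd(52, 108) = 4, gcd(54, 108) = 54, gcd(56, 108) = 4, gcd(57, 108) = 3, gcd(58, 108) = 2, gcd(60, 108) = 12, gcd(62, 108) = 2, gcd(63, 108) = 9, gcd(64, 108) = 4, gcd(66, 108) = 6, gcd(68, 108) = 4, gcd(69, 108) = 3, gcd(70, 108) = 2, gcd(72, 108) = 36, gcd(74, 108) = 2, gcd(75, 108) = 3, gcd(76, 108) = 4, gcd(78, 108) = 6, gcd(80, 108) = 4, gcd(81, 108) = 27, gcd(82, 108) = 2, gcd(84, 108) = 12, gcd(86, 108) = 2, gcd(87, 108) = 3, gcd(88, 108) = 4, gcd(90, 108) = 18, gcd(92, 108) = 4, gcd(93, 108) = 3, gcd(94, 108) = 2, gcd(96, 108) = 12, gcd(98, 108) = 2, gcd(99, 108) = 9, gcd(100, 108) = 4, gcd(102, 108) = 6, gcd(104, 108) = 4, gcd(105, 108) = 3, gcd(106, 108) = 2.
All other a ∈ {1, ..., 107} have gcd(a, 108) = 1 and are units. So the nonzero zero-divisors are exactly the 71 values of a appearing in this scan.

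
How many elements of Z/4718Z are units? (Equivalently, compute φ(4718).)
Z/4718Z has φ(4718) = 2016 units

An element a ∈ Z/4718Z is a unit iff gcd(a, 4718) = 1, so the number of units is φ(4718). φ is multiplicative, with φ(p^e) = p^e − p^(e−1). Factorise 4718 = 2 · 7 · 337. Then
  φ(4718) = (2 − 1) · (7 − 1) · (337 − 1) = 1 · 6 · 336 = 2016.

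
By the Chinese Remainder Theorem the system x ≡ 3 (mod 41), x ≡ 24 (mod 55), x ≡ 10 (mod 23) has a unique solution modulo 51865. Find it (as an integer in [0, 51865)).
The moduli 41, 55, 23 are pairwise coprime, so by the CRT there is a unique solution mod 41·55·23 = 51865.
Solve by successive substitution. Start with x ≡ 3 (mod 41).
  Combine with x ≡ 24 (mod 55): write x = 3 + 41·t and require 3 + 41·t ≡ 24 (mod 55), i.e. 41·t ≡ 24 − 3 ≡ 21 (mod 55). Since 41^(−1) ≡ 51 (mod 55), t ≡ 51·21 ≡ 26 (mod 55). So x ≡ 3 + 41·26 = 1069 (mod 2255).
  Combine with x ≡ 10 (mod 23): write x = 1069 + 2255·t and require 1069 + 2255·t ≡ 10 (mod 23), i.e. 2255·t ≡ 10 − 1069 ≡ 22 (mod 23). Since 2255^(−1) ≡ 1 (mod 23) (2255 ≡ 1 (mod 23)), t ≡ 1·22 ≡ 22 (mod 23). So x ≡ 1069 + 2255·22 = 50679 (mod 51865).
Unique solution in [0, 51865): x = 50679.

Final answer: x ≡ 50679 (mod 51865); the representative in [0, 51865) is 50679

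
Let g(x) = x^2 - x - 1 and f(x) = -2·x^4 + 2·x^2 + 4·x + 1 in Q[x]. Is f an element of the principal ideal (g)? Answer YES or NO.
NO

In Q[x] the ideal (g) consists of all multiples of g, so f ∈ (g) iff g | f, i.e. iff the remainder of f on division by g is 0. Divide f by g (g is monic, so eliminate the leading term of the running remainder at each step):
  leading term -2·x^4: subtract (-2·x^2)·g(x) = -2·x^4 + 2·x^3 + 2·x^2, leaving -2·x^3 + 4·x + 1
  leading term -2·x^3: subtract (-2·x)·g(x) = -2·x^3 + 2·x^2 + 2·x, leaving -2·x^2 + 2·x + 1
  leading term -2·x^2: subtract (-2)·g(x) = -2·x^2 + 2·x + 2, leaving -1
The remainder r(x) = -1 ≠ 0 (and deg r < deg g), so g ∤ f, i.e. f ∉ (g).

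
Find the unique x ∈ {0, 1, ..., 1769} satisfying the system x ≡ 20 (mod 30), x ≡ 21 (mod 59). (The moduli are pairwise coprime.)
x ≡ 80 (mod 1770); the representative in [0, 1770) is 80

The moduli 30, 59 are pairwise coprime, so by the CRT there is a unique solution mod 30·59 = 1770.
Solve by successive substitution. Start with x ≡ 20 (mod 30).
  Combine with x ≡ 21 (mod 59): write x = 20 + 30·t and require 20 + 30·t ≡ 21 (mod 59), i.e. 30·t ≡ 21 − 20 ≡ 1 (mod 59). Since 30^(−1) ≡ 2 (mod 59), t ≡ 2·1 ≡ 2 (mod 59). So x ≡ 20 + 30·2 = 80 (mod 1770).
Unique solution in [0, 1770): x = 80.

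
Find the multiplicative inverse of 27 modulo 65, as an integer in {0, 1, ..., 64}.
Apply the extended Euclidean algorithm to (65, 27), tracking rows (r, s, t) with s·65 + t·27 = r. Each division r_prev = q·r_cur + r_new produces the new row as (previous row) − q·(current row):
  row A: (65, 1, 0)   [1·65 + 0·27 = 65]
  row B: (27, 0, 1)   [0·65 + 1·27 = 27]
  65 = 2·27 + 11   → row C = row A − 2·row B = (11, 1, −2)   [check: 1·65 − 2·27 = 11]
  27 = 2·11 + 5   → row D = row B − 2·row C = (5, −2, 5)   [check: −2·65 + 5·27 = 5]
  11 = 2·5 + 1   → row E = row C − 2·row D = (1, 5, −12)   [check: 5·65 − 12·27 = 1]
  5 = 5·1 + 0   → remainder 0, stop. gcd = 1 (last nonzero row E).
The gcd is 1, so 27 is invertible mod 65. The last nonzero row gives 5·65 − 12·27 = 1, so t = −12. So 27^(−1) ≡ −12 ≡ 53 (mod 65). Verify: 27 · 53 = 1431 ≡ 1 (mod 65). ✓

Final answer: 27^(−1) ≡ 53 (mod 65)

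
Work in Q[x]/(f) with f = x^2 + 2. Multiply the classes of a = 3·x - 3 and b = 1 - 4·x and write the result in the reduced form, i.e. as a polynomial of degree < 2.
First multiply in Q[x] without reducing: a · b = -12·x^2 + 15·x - 3. Now divide by f(x) = x^2 + 2, eliminating the leading term at each step:
  leading term -12·x^2: subtract (-12)·f(x) = -12·x^2 - 24, leaving 15·x + 21
The degree is now < 2, so this is the remainder. Hence a · b ≡ 15·x + 21 in Q[x]/(f).

Final answer: a · b ≡ 15·x + 21 (mod f(x))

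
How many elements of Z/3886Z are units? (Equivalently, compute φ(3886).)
Z/3886Z has φ(3886) = 1848 units

An element a ∈ Z/3886Z is a unit iff gcd(a, 3886) = 1, so the number of units is φ(3886). φ is multiplicative, with φ(p^e) = p^e − p^(e−1). Factorise 3886 = 2 · 29 · 67. Then
  φ(3886) = (2 − 1) · (29 − 1) · (67 − 1) = 1 · 28 · 66 = 1848.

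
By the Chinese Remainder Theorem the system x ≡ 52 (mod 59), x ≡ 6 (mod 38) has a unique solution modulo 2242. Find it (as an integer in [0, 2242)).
x ≡ 2058 (mod 2242); the representative in [0, 2242) is 2058

The moduli 59, 38 are pairwise coprime, so by the CRT there is a unique solution mod 59·38 = 2242.
Solve by successive substitution. Start with x ≡ 52 (mod 59).
  Combine with x ≡ 6 (mod 38): write x = 52 + 59·t and require 52 + 59·t ≡ 6 (mod 38), i.e. 59·t ≡ 6 − 52 ≡ 30 (mod 38). Since 59^(−1) ≡ 29 (mod 38) (59 ≡ 21 (mod 38)), t ≡ 29·30 ≡ 34 (mod 38). So x ≡ 52 + 59·34 = 2058 (mod 2242).
Unique solution in [0, 2242): x = 2058.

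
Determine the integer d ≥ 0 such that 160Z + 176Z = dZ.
(160, 176) = (16); d = 16

In the PID Z, (a, b) is generated by gcd(a, b). Compute gcd(176, 160) with the extended Euclidean algorithm, tracking rows (r, s, t) with s·176 + t·160 = r:
  row A: (176, 1, 0)   [1·176 + 0·160 = 176]
  row B: (160, 0, 1)   [0·176 + 1·160 = 160]
  176 = 1·160 + 16   → row C = row A − 1·row B = (16, 1, −1)   [check: 1·176 − 1·160 = 16]
  160 = 10·16 + 0   → remainder 0, stop. gcd = 16 (last nonzero row C).
So gcd(160, 176) = 16, with Bézout identity 1·176 − 1·160 = 16. Containment (⊇): the Bézout identity exhibits 16 as an element of (160, 176), giving (16) ⊆ (160, 176). Containment (⊆): since 16 | 160 and 16 | 176 (160 = 16·10, 176 = 16·11), every Z-linear combination of 160 and 176 is divisible by 16, so (160, 176) ⊆ (16). Therefore (160, 176) = (16), d = 16.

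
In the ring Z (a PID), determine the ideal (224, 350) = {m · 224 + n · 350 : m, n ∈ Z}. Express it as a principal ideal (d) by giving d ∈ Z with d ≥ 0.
(224, 350) = (14); d = 14

In the PID Z, (a, b) is generated by gcd(a, b). Compute gcd(350, 224) with the extended Euclidean algorithm, tracking rows (r, s, t) with s·350 + t·224 = r:
  row A: (350, 1, 0)   [1·350 + 0·224 = 350]
  row B: (224, 0, 1)   [0·350 + 1·224 = 224]
  350 = 1·224 + 126   → row C = row A − 1·row B = (126, 1, −1)   [check: 1·350 − 1·224 = 126]
  224 = 1·126 + 98   → row D = row B − 1·row C = (98, −1, 2)   [check: −1·350 + 2·224 = 98]
  126 = 1·98 + 28   → row E = row C − 1·row D = (28, 2, −3)   [check: 2·350 − 3·224 = 28]
  98 = 3·28 + 14   → row F = row D − 3·row E = (14, −7, 11)   [check: −7·350 + 11·224 = 14]
  28 = 2·14 + 0   → remainder 0, stop. gcd = 14 (last nonzero row F).
So gcd(224, 350) = 14, with Bézout identity −7·350 + 11·224 = 14. Containment (⊇): the Bézout identity exhibits 14 as an element of (224, 350), giving (14) ⊆ (224, 350). Containment (⊆): since 14 | 224 and 14 | 350 (224 = 14·16, 350 = 14·25), every Z-linear combination of 224 and 350 is divisible by 14, so (224, 350) ⊆ (14). Therefore (224, 350) = (14), d = 14.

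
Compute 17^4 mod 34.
Use repeated squaring. Binary(4) = 100. Walk through the bits of the exponent 4 left-to-right: at each bit after the leading one, square the running value, then multiply by 17 if the bit is 1 (always reducing mod 34):
  bit 1 = 1 (leading): start with 17.
  bit 2 = 0: square 17^2 = 289 ≡ 17 (mod 34).
  bit 3 = 0: square 17^2 = 289 ≡ 17 (mod 34).
Final value: 17^4 ≡ 17 (mod 34).

Final answer: 17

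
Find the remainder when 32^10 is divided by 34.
Use repeated squaring. Binary(10) = 1010. Walk through the bits of the exponent 10 left-to-right: at each bit after the leading one, square the running value, then multiply by 32 if the bit is 1 (always reducing mod 34):
  bit 1 = 1 (leading): start with 32.
  bit 2 = 0: square 32^2 = 1024 ≡ 4 (mod 34).
  bit 3 = 1: square 4^2 = 16; bit is 1, so multiply 16·32 = 512 ≡ 2 (mod 34).
  bit 4 = 0: square 2^2 = 4 (mod 34).
Final value: 32^10 ≡ 4 (mod 34).

Final answer: 4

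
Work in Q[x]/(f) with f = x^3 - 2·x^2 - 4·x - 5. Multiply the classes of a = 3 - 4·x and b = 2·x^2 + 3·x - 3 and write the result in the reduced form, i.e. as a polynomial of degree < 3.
a · b ≡ -22·x^2 - 11·x - 49 (mod f(x))

First multiply in Q[x] without reducing: a · b = -8·x^3 - 6·x^2 + 21·x - 9. Now divide by f(x) = x^3 - 2·x^2 - 4·x - 5, eliminating the leading term at each step:
  leading term -8·x^3: subtract (-8)·f(x) = -8·x^3 + 16·x^2 + 32·x + 40, leaving -22·x^2 - 11·x - 49
The degree is now < 3, so this is the remainder. Hence a · b ≡ -22·x^2 - 11·x - 49 in Q[x]/(f).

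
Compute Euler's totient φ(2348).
φ(2348) = 1172

φ is multiplicative, with φ(p^e) = p^e − p^(e−1). Factorise 2348 = 2^2 · 587. Then
  φ(2348) = (2^2 − 2^1) · (587 − 1) = 2 · 586 = 1172.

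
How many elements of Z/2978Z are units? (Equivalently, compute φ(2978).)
An element a ∈ Z/2978Z is a unit iff gcd(a, 2978) = 1, so the number of units is φ(2978). φ is multiplicative, with φ(p^e) = p^e − p^(e−1). Factorise 2978 = 2 · 1489. Then
  φ(2978) = (2 − 1) · (1489 − 1) = 1 · 1488 = 1488.

Final answer: Z/2978Z has φ(2978) = 1488 units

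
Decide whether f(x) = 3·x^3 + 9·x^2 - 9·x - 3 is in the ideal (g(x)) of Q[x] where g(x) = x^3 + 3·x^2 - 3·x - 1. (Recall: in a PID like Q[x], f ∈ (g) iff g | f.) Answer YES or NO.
YES

In Q[x] the ideal (g) consists of all multiples of g, so f ∈ (g) iff g | f, i.e. iff the remainder of f on division by g is 0. Divide f by g (g is monic, so eliminate the leading term of the running remainder at each step):
  leading term 3·x^3: subtract (3)·g(x) = 3·x^3 + 9·x^2 - 9·x - 3, leaving 0
The remainder is 0, so f(x) = g(x) · h(x) with h(x) = 3. Hence g | f, i.e. f ∈ (g).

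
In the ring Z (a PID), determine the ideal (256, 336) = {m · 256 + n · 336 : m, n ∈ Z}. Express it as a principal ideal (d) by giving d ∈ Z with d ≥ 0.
(256, 336) = (16); d = 16

In the PID Z, (a, b) is generated by gcd(a, b). Compute gcd(336, 256) with the extended Euclidean algorithm, tracking rows (r, s, t) with s·336 + t·256 = r:
  row A: (336, 1, 0)   [1·336 + 0·256 = 336]
  row B: (256, 0, 1)   [0·336 + 1·256 = 256]
  336 = 1·256 + 80   → row C = row A − 1·row B = (80, 1, −1)   [check: 1·336 − 1·256 = 80]
  256 = 3·80 + 16   → row D = row B − 3·row C = (16, −3, 4)   [check: −3·336 + 4·256 = 16]
  80 = 5·16 + 0   → remainder 0, stop. gcd = 16 (last nonzero row D).
So gcd(256, 336) = 16, with Bézout identity −3·336 + 4·256 = 16. Containment (⊇): the Bézout identity exhibits 16 as an element of (256, 336), giving (16) ⊆ (256, 336). Containment (⊆): since 16 | 256 and 16 | 336 (256 = 16·16, 336 = 16·21), every Z-linear combination of 256 and 336 is divisible by 16, so (256, 336) ⊆ (16). Therefore (256, 336) = (16), d = 16.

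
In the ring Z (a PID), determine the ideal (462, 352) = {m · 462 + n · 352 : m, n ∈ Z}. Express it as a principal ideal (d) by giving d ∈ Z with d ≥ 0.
(462, 352) = (22); d = 22

In the PID Z, (a, b) is generated by gcd(a, b). Compute gcd(462, 352) with the extended Euclidean algorithm, tracking rows (r, s, t) with s·462 + t·352 = r:
  row A: (462, 1, 0)   [1·462 + 0·352 = 462]
  row B: (352, 0, 1)   [0·462 + 1·352 = 352]
  462 = 1·352 + 110   → row C = row A − 1·row B = (110, 1, −1)   [check: 1·462 − 1·352 = 110]
  352 = 3·110 + 22   → row D = row B − 3·row C = (22, −3, 4)   [check: −3·462 + 4·352 = 22]
  110 = 5·22 + 0   → remainder 0, stop. gcd = 22 (last nonzero row D).
So gcd(462, 352) = 22, with Bézout identity −3·462 + 4·352 = 22. Containment (⊇): the Bézout identity exhibits 22 as an element of (462, 352), giving (22) ⊆ (462, 352). Containment (⊆): since 22 | 462 and 22 | 352 (462 = 22·21, 352 = 22·16), every Z-linear combination of 462 and 352 is divisible by 22, so (462, 352) ⊆ (22). Therefore (462, 352) = (22), d = 22.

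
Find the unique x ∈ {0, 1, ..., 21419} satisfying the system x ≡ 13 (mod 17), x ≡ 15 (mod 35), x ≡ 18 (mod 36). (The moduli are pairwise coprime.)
The moduli 17, 35, 36 are pairwise coprime, so by the CRT there is a unique solution mod 17·35·36 = 21420.
Solve by successive substitution. Start with x ≡ 13 (mod 17).
  Combine with x ≡ 15 (mod 35): write x = 13 + 17·t and require 13 + 17·t ≡ 15 (mod 35), i.e. 17·t ≡ 15 − 13 ≡ 2 (mod 35). Since 17^(−1) ≡ 33 (mod 35), t ≡ 33·2 ≡ 31 (mod 35). So x ≡ 13 + 17·31 = 540 (mod 595).
  Combine with x ≡ 18 (mod 36): write x = 540 + 595·t and require 540 + 595·t ≡ 18 (mod 36), i.e. 595·t ≡ 18 − 540 ≡ 18 (mod 36). Since 595^(−1) ≡ 19 (mod 36) (595 ≡ 19 (mod 36)), t ≡ 19·18 ≡ 18 (mod 36). So x ≡ 540 + 595·18 = 11250 (mod 21420).
Unique solution in [0, 21420): x = 11250.

Final answer: x ≡ 11250 (mod 21420); the representative in [0, 21420) is 11250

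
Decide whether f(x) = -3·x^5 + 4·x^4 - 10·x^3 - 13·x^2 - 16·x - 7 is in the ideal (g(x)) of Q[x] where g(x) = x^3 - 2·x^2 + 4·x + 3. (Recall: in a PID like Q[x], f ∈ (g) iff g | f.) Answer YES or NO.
NO

In Q[x] the ideal (g) consists of all multiples of g, so f ∈ (g) iff g | f, i.e. iff the remainder of f on division by g is 0. Divide f by g (g is monic, so eliminate the leading term of the running remainder at each step):
  leading term -3·x^5: subtract (-3·x^2)·g(x) = -3·x^5 + 6·x^4 - 12·x^3 - 9·x^2, leaving -2·x^4 + 2·x^3 - 4·x^2 - 16·x - 7
  leading term -2·x^4: subtract (-2·x)·g(x) = -2·x^4 + 4·x^3 - 8·x^2 - 6·x, leaving -2·x^3 + 4·x^2 - 10·x - 7
  leading term -2·x^3: subtract (-2)·g(x) = -2·x^3 + 4·x^2 - 8·x - 6, leaving -2·x - 1
The remainder r(x) = -2·x - 1 ≠ 0 (and deg r < deg g), so g ∤ f, i.e. f ∉ (g).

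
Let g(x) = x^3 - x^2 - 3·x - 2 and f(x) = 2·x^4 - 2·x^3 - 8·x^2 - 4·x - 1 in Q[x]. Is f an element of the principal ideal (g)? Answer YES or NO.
In Q[x] the ideal (g) consists of all multiples of g, so f ∈ (g) iff g | f, i.e. iff the remainder of f on division by g is 0. Divide f by g (g is monic, so eliminate the leading term of the running remainder at each step):
  leading term 2·x^4: subtract (2·x)·g(x) = 2·x^4 - 2·x^3 - 6·x^2 - 4·x, leaving -2·x^2 - 1
The remainder r(x) = -2·x^2 - 1 ≠ 0 (and deg r < deg g), so g ∤ f, i.e. f ∉ (g).

Final answer: NO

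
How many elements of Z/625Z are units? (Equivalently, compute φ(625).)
An element a ∈ Z/625Z is a unit iff gcd(a, 625) = 1, so the number of units is φ(625). φ is multiplicative, with φ(p^e) = p^e − p^(e−1). Factorise 625 = 5^4. Then
  φ(625) = (5^4 − 5^3) = 500 = 500.

Final answer: Z/625Z has φ(625) = 500 units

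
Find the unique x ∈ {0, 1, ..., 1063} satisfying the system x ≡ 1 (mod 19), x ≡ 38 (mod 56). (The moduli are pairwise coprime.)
The moduli 19, 56 are pairwise coprime, so by the CRT there is a unique solution mod 19·56 = 1064.
Solve by successive substitution. Start with x ≡ 1 (mod 19).
  Combine with x ≡ 38 (mod 56): write x = 1 + 19·t and require 1 + 19·t ≡ 38 (mod 56), i.e. 19·t ≡ 38 − 1 ≡ 37 (mod 56). Since 19^(−1) ≡ 3 (mod 56), t ≡ 3·37 ≡ 55 (mod 56). So x ≡ 1 + 19·55 = 1046 (mod 1064).
Unique solution in [0, 1064): x = 1046.

Final answer: x ≡ 1046 (mod 1064); the representative in [0, 1064) is 1046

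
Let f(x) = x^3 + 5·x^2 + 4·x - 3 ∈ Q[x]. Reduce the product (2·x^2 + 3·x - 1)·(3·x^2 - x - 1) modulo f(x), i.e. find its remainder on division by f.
a · b ≡ 83·x^2 + 108·x - 68 (mod f(x))

First multiply in Q[x] without reducing: a · b = 6·x^4 + 7·x^3 - 8·x^2 - 2·x + 1. Now divide by f(x) = x^3 + 5·x^2 + 4·x - 3, eliminating the leading term at each step:
  leading term 6·x^4: subtract (6·x)·f(x) = 6·x^4 + 30·x^3 + 24·x^2 - 18·x, leaving -23·x^3 - 32·x^2 + 16·x + 1
  leading term -23·x^3: subtract (-23)·f(x) = -23·x^3 - 115·x^2 - 92·x + 69, leaving 83·x^2 + 108·x - 68
The degree is now < 3, so this is the remainder. Hence a · b ≡ 83·x^2 + 108·x - 68 in Q[x]/(f).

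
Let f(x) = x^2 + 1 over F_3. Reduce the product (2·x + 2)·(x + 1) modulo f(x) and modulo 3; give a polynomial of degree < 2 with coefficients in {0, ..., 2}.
a · b ≡ x (mod f(x))

Multiply as integer polynomials: a · b = 2·x^2 + 4·x + 2. Reducing coefficients mod 3: a · b ≡ 2·x^2 + x + 2. Now divide by f(x) = x^2 + 1 in F_3[x], eliminating the leading term at each step:
  leading term 2·x^2: subtract (2)·f(x) = 2·x^2 + 2, leaving x (coefficients mod 3)
The degree is now < 2, so this is the remainder. Hence a · b ≡ x in F_3[x]/(f).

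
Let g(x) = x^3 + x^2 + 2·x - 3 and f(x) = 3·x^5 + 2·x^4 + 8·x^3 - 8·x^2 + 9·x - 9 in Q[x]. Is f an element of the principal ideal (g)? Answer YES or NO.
In Q[x] the ideal (g) consists of all multiples of g, so f ∈ (g) iff g | f, i.e. iff the remainder of f on division by g is 0. Divide f by g (g is monic, so eliminate the leading term of the running remainder at each step):
  leading term 3·x^5: subtract (3·x^2)·g(x) = 3·x^5 + 3·x^4 + 6·x^3 - 9·x^2, leaving -x^4 + 2·x^3 + x^2 + 9·x - 9
  leading term -x^4: subtract (-x)·g(x) = -x^4 - x^3 - 2·x^2 + 3·x, leaving 3·x^3 + 3·x^2 + 6·x - 9
  leading term 3·x^3: subtract (3)·g(x) = 3·x^3 + 3·x^2 + 6·x - 9, leaving 0
The remainder is 0, so f(x) = g(x) · h(x) with h(x) = 3·x^2 - x + 3. Hence g | f, i.e. f ∈ (g).

Final answer: YES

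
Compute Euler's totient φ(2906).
φ(2906) = 1452

φ is multiplicative, with φ(p^e) = p^e − p^(e−1). Factorise 2906 = 2 · 1453. Then
  φ(2906) = (2 − 1) · (1453 − 1) = 1 · 1452 = 1452.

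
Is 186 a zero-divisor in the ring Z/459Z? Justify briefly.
YES

gcd(186, 459) = 3 > 1, so 186 is not a unit in Z/459Z. In Z/nZ every nonzero non-unit is a zero-divisor: explicitly, take b = 459/gcd = 153 ≠ 0 (mod 459); then 186·153 = 28458 = 62·459, i.e. 186·153 ≡ 0 (mod 459). So 186 is a zero-divisor.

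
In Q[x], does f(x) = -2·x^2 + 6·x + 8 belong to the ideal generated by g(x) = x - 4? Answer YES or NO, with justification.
YES

In Q[x] the ideal (g) consists of all multiples of g, so f ∈ (g) iff g | f, i.e. iff the remainder of f on division by g is 0. Divide f by g (g is monic, so eliminate the leading term of the running remainder at each step):
  leading term -2·x^2: subtract (-2·x)·g(x) = -2·x^2 + 8·x, leaving 8 - 2·x
  leading term -2·x: subtract (-2)·g(x) = 8 - 2·x, leaving 0
The remainder is 0, so f(x) = g(x) · h(x) with h(x) = -2·x - 2. Hence g | f, i.e. f ∈ (g).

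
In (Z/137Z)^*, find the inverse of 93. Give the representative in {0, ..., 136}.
93^(−1) ≡ 28 (mod 137)

Apply the extended Euclidean algorithm to (137, 93), tracking rows (r, s, t) with s·137 + t·93 = r. Each division r_prev = q·r_cur + r_new produces the new row as (previous row) − q·(current row):
  row A: (137, 1, 0)   [1·137 + 0·93 = 137]
  row B: (93, 0, 1)   [0·137 + 1·93 = 93]
  137 = 1·93 + 44   → row C = row A − 1·row B = (44, 1, −1)   [check: 1·137 − 1·93 = 44]
  93 = 2·44 + 5   → row D = row B − 2·row C = (5, −2, 3)   [check: −2·137 + 3·93 = 5]
  44 = 8·5 + 4   → row E = row C − 8·row D = (4, 17, −25)   [check: 17·137 − 25·93 = 4]
  5 = 1·4 + 1   → row F = row D − 1·row E = (1, −19, 28)   [check: −19·137 + 28·93 = 1]
  4 = 4·1 + 0   → remainder 0, stop. gcd = 1 (last nonzero row F).
The gcd is 1, so 93 is invertible mod 137. The last nonzero row gives −19·137 + 28·93 = 1, so t = 28. So 93^(−1) ≡ 28 (mod 137). Verify: 93 · 28 = 2604 ≡ 1 (mod 137). ✓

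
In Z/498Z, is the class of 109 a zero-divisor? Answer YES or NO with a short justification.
NO

gcd(109, 498) = 1, so 109 is a unit in Z/498Z (it has a multiplicative inverse). A unit cannot be a zero-divisor: if 109·b ≡ 0 then multiplying both sides by 109^(−1) gives b ≡ 0. So 109 is not a zero-divisor.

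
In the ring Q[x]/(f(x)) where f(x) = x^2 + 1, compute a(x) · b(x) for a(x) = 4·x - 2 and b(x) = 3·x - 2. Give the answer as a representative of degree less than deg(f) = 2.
First multiply in Q[x] without reducing: a · b = 12·x^2 - 14·x + 4. Now divide by f(x) = x^2 + 1, eliminating the leading term at each step:
  leading term 12·x^2: subtract (12)·f(x) = 12·x^2 + 12, leaving -14·x - 8
The degree is now < 2, so this is the remainder. Hence a · b ≡ -14·x - 8 in Q[x]/(f).

Final answer: a · b ≡ -14·x - 8 (mod f(x))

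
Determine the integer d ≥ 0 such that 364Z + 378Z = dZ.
(364, 378) = (14); d = 14

In the PID Z, (a, b) is generated by gcd(a, b). Compute gcd(378, 364) with the extended Euclidean algorithm, tracking rows (r, s, t) with s·378 + t·364 = r:
  row A: (378, 1, 0)   [1·378 + 0·364 = 378]
  row B: (364, 0, 1)   [0·378 + 1·364 = 364]
  378 = 1·364 + 14   → row C = row A − 1·row B = (14, 1, −1)   [check: 1·378 − 1·364 = 14]
  364 = 26·14 + 0   → remainder 0, stop. gcd = 14 (last nonzero row C).
So gcd(364, 378) = 14, with Bézout identity 1·378 − 1·364 = 14. Containment (⊇): the Bézout identity exhibits 14 as an element of (364, 378), giving (14) ⊆ (364, 378). Containment (⊆): since 14 | 364 and 14 | 378 (364 = 14·26, 378 = 14·27), every Z-linear combination of 364 and 378 is divisible by 14, so (364, 378) ⊆ (14). Therefore (364, 378) = (14), d = 14.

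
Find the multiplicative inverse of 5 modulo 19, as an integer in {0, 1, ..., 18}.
5^(−1) ≡ 4 (mod 19)

Apply the extended Euclidean algorithm to (19, 5), tracking rows (r, s, t) with s·19 + t·5 = r. Each division r_prev = q·r_cur + r_new produces the new row as (previous row) − q·(current row):
  row A: (19, 1, 0)   [1·19 + 0·5 = 19]
  row B: (5, 0, 1)   [0·19 + 1·5 = 5]
  19 = 3·5 + 4   → row C = row A − 3·row B = (4, 1, −3)   [check: 1·19 − 3·5 = 4]
  5 = 1·4 + 1   → row D = row B − 1·row C = (1, −1, 4)   [check: −1·19 + 4·5 = 1]
  4 = 4·1 + 0   → remainder 0, stop. gcd = 1 (last nonzero row D).
The gcd is 1, so 5 is invertible mod 19. The last nonzero row gives −1·19 + 4·5 = 1, so t = 4. So 5^(−1) ≡ 4 (mod 19). Verify: 5 · 4 = 20 ≡ 1 (mod 19). ✓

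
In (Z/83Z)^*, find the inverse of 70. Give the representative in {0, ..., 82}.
Apply the extended Euclidean algorithm to (83, 70), tracking rows (r, s, t) with s·83 + t·70 = r. Each division r_prev = q·r_cur + r_new produces the new row as (previous row) − q·(current row):
  row A: (83, 1, 0)   [1·83 + 0·70 = 83]
  row B: (70, 0, 1)   [0·83 + 1·70 = 70]
  83 = 1·70 + 13   → row C = row A − 1·row B = (13, 1, −1)   [check: 1·83 − 1·70 = 13]
  70 = 5·13 + 5   → row D = row B − 5·row C = (5, −5, 6)   [check: −5·83 + 6·70 = 5]
  13 = 2·5 + 3   → row E = row C − 2·row D = (3, 11, −13)   [check: 11·83 − 13·70 = 3]
  5 = 1·3 + 2   → row F = row D − 1·row E = (2, −16, 19)   [check: −16·83 + 19·70 = 2]
  3 = 1·2 + 1   → row G = row E − 1·row F = (1, 27, −32)   [check: 27·83 − 32·70 = 1]
  2 = 2·1 + 0   → remainder 0, stop. gcd = 1 (last nonzero row G).
The gcd is 1, so 70 is invertible mod 83. The last nonzero row gives 27·83 − 32·70 = 1, so t = −32. So 70^(−1) ≡ −32 ≡ 51 (mod 83). Verify: 70 · 51 = 3570 ≡ 1 (mod 83). ✓

Final answer: 70^(−1) ≡ 51 (mod 83)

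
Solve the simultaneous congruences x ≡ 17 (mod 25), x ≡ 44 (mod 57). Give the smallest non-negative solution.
The moduli 25, 57 are pairwise coprime, so by the CRT there is a unique solution mod 25·57 = 1425.
Solve by successive substitution. Start with x ≡ 17 (mod 25).
  Combine with x ≡ 44 (mod 57): write x = 17 + 25·t and require 17 + 25·t ≡ 44 (mod 57), i.e. 25·t ≡ 44 − 17 ≡ 27 (mod 57). Since 25^(−1) ≡ 16 (mod 57), t ≡ 16·27 ≡ 33 (mod 57). So x ≡ 17 + 25·33 = 842 (mod 1425).
Unique solution in [0, 1425): x = 842.

Final answer: x ≡ 842 (mod 1425); the representative in [0, 1425) is 842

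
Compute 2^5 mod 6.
Use repeated squaring. Binary(5) = 101. Walk through the bits of the exponent 5 left-to-right: at each bit after the leading one, square the running value, then multiply by 2 if the bit is 1 (always reducing mod 6):
  bit 1 = 1 (leading): start with 2.
  bit 2 = 0: square 2^2 = 4 (mod 6).
  bit 3 = 1: square 4^2 = 16 ≡ 4; bit is 1, so multiply 4·2 = 8 ≡ 2 (mod 6).
Final value: 2^5 ≡ 2 (mod 6).

Final answer: 2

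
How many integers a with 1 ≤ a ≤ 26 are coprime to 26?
The number of a ∈ {1, ..., 26} with gcd(a, 26) = 1 is by definition Euler's totient φ(26). φ is multiplicative, with φ(p^e) = p^e − p^(e−1). Factorise 26 = 2 · 13. Then
  φ(26) = (2 − 1) · (13 − 1) = 1 · 12 = 12.
So there are 12 such integers.

Final answer: 12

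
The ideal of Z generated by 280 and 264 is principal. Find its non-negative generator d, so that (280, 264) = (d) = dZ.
In the PID Z, (a, b) is generated by gcd(a, b). Compute gcd(280, 264) with the extended Euclidean algorithm, tracking rows (r, s, t) with s·280 + t·264 = r:
  row A: (280, 1, 0)   [1·280 + 0·264 = 280]
  row B: (264, 0, 1)   [0·280 + 1·264 = 264]
  280 = 1·264 + 16   → row C = row A − 1·row B = (16, 1, −1)   [check: 1·280 − 1·264 = 16]
  264 = 16·16 + 8   → row D = row B − 16·row C = (8, −16, 17)   [check: −16·280 + 17·264 = 8]
  16 = 2·8 + 0   → remainder 0, stop. gcd = 8 (last nonzero row D).
So gcd(280, 264) = 8, with Bézout identity −16·280 + 17·264 = 8. Containment (⊇): the Bézout identity exhibits 8 as an element of (280, 264), giving (8) ⊆ (280, 264). Containment (⊆): since 8 | 280 and 8 | 264 (280 = 8·35, 264 = 8·33), every Z-linear combination of 280 and 264 is divisible by 8, so (280, 264) ⊆ (8). Therefore (280, 264) = (8), d = 8.

Final answer: (280, 264) = (8); d = 8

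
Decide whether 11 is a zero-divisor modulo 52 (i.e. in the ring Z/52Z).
NO

gcd(11, 52) = 1, so 11 is a unit in Z/52Z (it has a multiplicative inverse). A unit cannot be a zero-divisor: if 11·b ≡ 0 then multiplying both sides by 11^(−1) gives b ≡ 0. So 11 is not a zero-divisor.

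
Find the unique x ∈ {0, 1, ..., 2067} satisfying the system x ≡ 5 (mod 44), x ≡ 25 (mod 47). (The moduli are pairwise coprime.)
The moduli 44, 47 are pairwise coprime, so by the CRT there is a unique solution mod 44·47 = 2068.
Solve by successive substitution. Start with x ≡ 5 (mod 44).
  Combine with x ≡ 25 (mod 47): write x = 5 + 44·t and require 5 + 44·t ≡ 25 (mod 47), i.e. 44·t ≡ 25 − 5 ≡ 20 (mod 47). Since 44^(−1) ≡ 31 (mod 47), t ≡ 31·20 ≡ 9 (mod 47). So x ≡ 5 + 44·9 = 401 (mod 2068).
Unique solution in [0, 2068): x = 401.

Final answer: x ≡ 401 (mod 2068); the representative in [0, 2068) is 401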